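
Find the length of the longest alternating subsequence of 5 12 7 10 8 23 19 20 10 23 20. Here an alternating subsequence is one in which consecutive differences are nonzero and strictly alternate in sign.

Track the best alternating length ending on an up-step vs a down-step at each position: up/down = 1/1, 2/1, 2/3, 4/3, 4/5, 6/1, 6/7, 8/7, 6/9, 10/1, 10/11.
The maximum over both is 11; one such subsequence is 5, 12, 7, 10, 8, 23, 19, 20, 10, 23, 20.

11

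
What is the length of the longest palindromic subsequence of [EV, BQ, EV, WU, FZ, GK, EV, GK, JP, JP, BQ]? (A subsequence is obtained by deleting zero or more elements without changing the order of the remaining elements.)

5

Using dp[i][j] = 2 + dp[i+1][j−1] if the ends match, else max(dp[i+1][j], dp[i][j−1]):
dp[1][11] = 5. A witness is BQ GK EV GK BQ at positions 2,6,7,8,11.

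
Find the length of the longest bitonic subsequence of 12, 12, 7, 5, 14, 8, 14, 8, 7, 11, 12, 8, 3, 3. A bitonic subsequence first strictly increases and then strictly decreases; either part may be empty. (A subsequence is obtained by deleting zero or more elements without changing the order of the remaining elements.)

One longest bitonic subsequence is 7, 8, 14, 12, 8, 3 (positions 3,6,7,11,12,14): it rises to 14 then falls. Length 6 is optimal.

6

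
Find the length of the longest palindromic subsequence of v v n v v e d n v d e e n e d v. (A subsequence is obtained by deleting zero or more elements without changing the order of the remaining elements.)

9

One longest palindromic subsequence is vnedvdenv (positions 1,3,6,7,9,10,12,13,16); it reads the same forward and backward, and the interval DP gives dp[1][16] = 9.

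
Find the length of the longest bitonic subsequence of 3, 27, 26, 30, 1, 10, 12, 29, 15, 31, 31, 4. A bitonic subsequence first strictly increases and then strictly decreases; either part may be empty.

6

One longest bitonic subsequence is 3, 27, 30, 29, 15, 4 (positions 1,2,4,8,9,12): it rises to 30 then falls. Length 6 is optimal.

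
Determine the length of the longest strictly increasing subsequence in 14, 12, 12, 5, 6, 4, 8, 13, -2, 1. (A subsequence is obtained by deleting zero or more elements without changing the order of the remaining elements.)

4

Let dp[i] be the longest increasing subsequence ending at position i. Then dp = [1, 1, 1, 1, 2, 1, 3, 4, 1, 2].
The maximum is 4; one witness is 5, 6, 8, 13 at positions 4,5,7,8.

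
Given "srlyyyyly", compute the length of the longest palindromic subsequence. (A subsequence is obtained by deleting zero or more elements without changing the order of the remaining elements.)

6

One longest palindromic subsequence is lyyyyl (positions 3,4,5,6,7,8); it reads the same forward and backward, and the interval DP gives dp[1][9] = 6.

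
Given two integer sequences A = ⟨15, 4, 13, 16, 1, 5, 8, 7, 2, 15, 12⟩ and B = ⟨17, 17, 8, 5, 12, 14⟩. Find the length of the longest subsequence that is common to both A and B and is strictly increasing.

A longest common strictly increasing subsequence is 8, 12 (length 2); it appears in order in both A and B, and no longer such subsequence exists.

2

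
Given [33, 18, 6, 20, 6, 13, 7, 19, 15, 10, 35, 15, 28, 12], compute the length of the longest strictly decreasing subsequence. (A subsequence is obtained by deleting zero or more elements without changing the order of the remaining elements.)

5

One longest decreasing subsequence is 33, 20, 19, 15, 10 (positions 1,4,8,9,10), of length 5; no longer one exists.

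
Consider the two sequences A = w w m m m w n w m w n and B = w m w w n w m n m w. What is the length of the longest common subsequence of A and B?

7

A longest common subsequence is wwwnwmw (length 7); the LCS DP confirms no longer common subsequence exists.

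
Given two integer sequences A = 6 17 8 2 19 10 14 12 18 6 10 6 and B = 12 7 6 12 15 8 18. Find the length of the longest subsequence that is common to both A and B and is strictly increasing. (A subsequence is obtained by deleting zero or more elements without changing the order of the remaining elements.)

3

For each value that appears in both, track the longest common increasing run ending there.
The best achievable length is 3; one witness is 6, 12, 18 (A-positions 1,8,9, B-positions 3,4,7).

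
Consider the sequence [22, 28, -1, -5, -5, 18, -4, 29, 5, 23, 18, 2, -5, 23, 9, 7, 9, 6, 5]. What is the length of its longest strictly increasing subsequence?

Let dp[i] be the longest increasing subsequence ending at position i. Then dp = [1, 2, 1, 1, 1, 2, 2, 3, 3, 4, 4, 3, 1, 5, 4, 4, 5, 4, 4].
The maximum is 5; one witness is -5, -4, 5, 18, 23 at positions 4,7,9,11,14.

5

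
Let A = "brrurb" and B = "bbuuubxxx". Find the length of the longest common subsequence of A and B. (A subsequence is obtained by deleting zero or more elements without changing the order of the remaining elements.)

A longest common subsequence is bub (length 3); the LCS DP confirms no longer common subsequence exists.

3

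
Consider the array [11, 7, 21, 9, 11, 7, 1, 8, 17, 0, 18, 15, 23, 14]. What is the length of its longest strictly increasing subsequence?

Scanning left to right, the best length ending at each element is: 11→1, 7→1, 21→2, 9→2, 11→3, 7→1, 1→1, 8→2, 17→4, 0→1, 18→5, 15→4, 23→6, 14→4.
So the longest increasing subsequence has length 6, e.g. 7, 9, 11, 17, 18, 23.

6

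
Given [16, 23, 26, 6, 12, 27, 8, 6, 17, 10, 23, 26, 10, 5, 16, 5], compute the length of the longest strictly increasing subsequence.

5

Let dp[i] be the longest increasing subsequence ending at position i. Then dp = [1, 2, 3, 1, 2, 4, 2, 1, 3, 3, 4, 5, 3, 1, 4, 1].
The maximum is 5; one witness is 6, 12, 17, 23, 26 at positions 4,5,9,11,12.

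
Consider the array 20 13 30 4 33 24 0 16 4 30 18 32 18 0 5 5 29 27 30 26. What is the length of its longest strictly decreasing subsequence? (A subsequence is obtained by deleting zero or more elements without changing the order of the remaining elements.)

5

Let dp[i] be the longest decreasing subsequence ending at position i. Then dp = [1, 2, 1, 3, 1, 2, 4, 3, 4, 2, 3, 2, 3, 5, 4, 4, 3, 4, 3, 5].
The maximum is 5; one witness is 30, 24, 16, 4, 0 at positions 3,6,8,9,14.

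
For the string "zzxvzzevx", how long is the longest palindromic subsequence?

6

One longest palindromic subsequence is xvzzvx (positions 3,4,5,6,8,9); it reads the same forward and backward, and the interval DP gives dp[1][9] = 6.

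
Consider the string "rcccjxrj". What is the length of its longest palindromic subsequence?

One longest palindromic subsequence is rcccr (positions 1,2,3,4,7); it reads the same forward and backward, and the interval DP gives dp[1][8] = 5.

5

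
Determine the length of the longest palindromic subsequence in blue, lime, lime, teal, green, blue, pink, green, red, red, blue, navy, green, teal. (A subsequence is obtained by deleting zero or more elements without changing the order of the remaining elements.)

Using dp[i][j] = 2 + dp[i+1][j−1] if the ends match, else max(dp[i+1][j], dp[i][j−1]):
dp[1][14] = 8. A witness is teal green blue red red blue green teal at positions 4,5,6,9,10,11,13,14.

8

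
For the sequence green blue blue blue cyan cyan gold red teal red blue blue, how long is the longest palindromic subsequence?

One longest palindromic subsequence is blue blue red teal red blue blue (positions 2,3,8,9,10,11,12); it reads the same forward and backward, and the interval DP gives dp[1][12] = 7.

7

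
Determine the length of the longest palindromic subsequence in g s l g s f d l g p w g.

One longest palindromic subsequence is gglgg (positions 1,4,8,9,12); it reads the same forward and backward, and the interval DP gives dp[1][12] = 5.

5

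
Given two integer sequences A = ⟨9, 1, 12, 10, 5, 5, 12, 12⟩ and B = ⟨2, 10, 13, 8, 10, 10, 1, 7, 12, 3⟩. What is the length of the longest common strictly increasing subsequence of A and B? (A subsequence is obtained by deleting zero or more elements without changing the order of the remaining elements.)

2

A longest common strictly increasing subsequence is 1, 12 (length 2); it appears in order in both A and B, and no longer such subsequence exists.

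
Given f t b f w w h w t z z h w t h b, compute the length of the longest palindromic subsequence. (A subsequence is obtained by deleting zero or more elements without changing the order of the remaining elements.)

8

Using dp[i][j] = 2 + dp[i+1][j−1] if the ends match, else max(dp[i+1][j], dp[i][j−1]):
dp[1][16] = 8. A witness is bhtzzthb at positions 3,7,9,10,11,14,15,16.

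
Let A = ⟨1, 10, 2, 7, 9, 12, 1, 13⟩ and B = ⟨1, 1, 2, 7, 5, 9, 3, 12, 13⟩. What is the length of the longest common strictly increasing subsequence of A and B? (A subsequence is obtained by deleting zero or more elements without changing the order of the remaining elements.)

For each value that appears in both, track the longest common increasing run ending there.
The best achievable length is 6; one witness is 1, 2, 7, 9, 12, 13 (A-positions 1,3,4,5,6,8, B-positions 1,3,4,6,8,9).

6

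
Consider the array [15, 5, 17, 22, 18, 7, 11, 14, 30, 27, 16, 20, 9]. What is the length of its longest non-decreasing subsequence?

Scanning left to right, the best length ending at each element is: 15→1, 5→1, 17→2, 22→3, 18→3, 7→2, 11→3, 14→4, 30→5, 27→5, 16→5, 20→6, 9→3.
So the longest non-decreasing subsequence has length 6, e.g. 5, 7, 11, 14, 16, 20.

6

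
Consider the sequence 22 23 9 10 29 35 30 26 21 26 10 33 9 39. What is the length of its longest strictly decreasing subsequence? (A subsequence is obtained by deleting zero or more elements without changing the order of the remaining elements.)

6

Scanning left to right, the best length ending at each element is: 22→1, 23→1, 9→2, 10→2, 29→1, 35→1, 30→2, 26→3, 21→4, 26→3, 10→5, 33→2, 9→6, 39→1.
So the longest decreasing subsequence has length 6, e.g. 35, 30, 26, 21, 10, 9.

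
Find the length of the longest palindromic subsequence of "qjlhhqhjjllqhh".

8

One longest palindromic subsequence is hhqllqhh (positions 4,5,6,10,11,12,13,14); it reads the same forward and backward, and the interval DP gives dp[1][14] = 8.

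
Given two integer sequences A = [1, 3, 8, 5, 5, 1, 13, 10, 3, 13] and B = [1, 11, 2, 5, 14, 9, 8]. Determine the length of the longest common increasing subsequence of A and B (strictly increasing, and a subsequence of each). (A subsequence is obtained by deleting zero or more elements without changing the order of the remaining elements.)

For each value that appears in both, track the longest common increasing run ending there.
The best achievable length is 2; one witness is 1, 5 (A-positions 1,4, B-positions 1,4).

2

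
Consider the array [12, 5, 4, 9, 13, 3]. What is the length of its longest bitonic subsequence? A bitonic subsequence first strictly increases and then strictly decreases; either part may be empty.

4

One longest bitonic subsequence is 12, 5, 4, 3 (positions 1,2,3,6): it rises to 12 then falls. Length 4 is optimal.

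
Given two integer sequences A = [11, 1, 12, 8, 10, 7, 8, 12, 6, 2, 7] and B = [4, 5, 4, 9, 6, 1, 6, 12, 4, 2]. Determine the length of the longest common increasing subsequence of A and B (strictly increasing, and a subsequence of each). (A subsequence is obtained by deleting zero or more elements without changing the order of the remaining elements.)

2

For each value that appears in both, track the longest common increasing run ending there.
The best achievable length is 2; one witness is 1, 6 (A-positions 2,9, B-positions 6,7).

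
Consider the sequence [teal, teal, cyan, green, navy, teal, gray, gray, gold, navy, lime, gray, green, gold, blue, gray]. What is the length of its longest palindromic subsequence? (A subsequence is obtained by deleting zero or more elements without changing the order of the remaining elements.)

One longest palindromic subsequence is green navy gray gray navy green (positions 4,5,7,8,10,13); it reads the same forward and backward, and the interval DP gives dp[1][16] = 6.

6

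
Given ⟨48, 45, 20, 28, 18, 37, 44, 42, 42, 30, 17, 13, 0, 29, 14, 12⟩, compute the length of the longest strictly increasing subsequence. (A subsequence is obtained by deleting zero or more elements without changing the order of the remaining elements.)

Let dp[i] be the longest increasing subsequence ending at position i. Then dp = [1, 1, 1, 2, 1, 3, 4, 4, 4, 3, 1, 1, 1, 3, 2, 2].
The maximum is 4; one witness is 20, 28, 37, 44 at positions 3,4,6,7.

4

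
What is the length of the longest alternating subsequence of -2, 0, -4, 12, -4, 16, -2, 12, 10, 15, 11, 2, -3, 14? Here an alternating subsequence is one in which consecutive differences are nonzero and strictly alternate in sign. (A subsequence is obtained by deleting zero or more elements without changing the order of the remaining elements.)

12

Track the best alternating length ending on an up-step vs a down-step at each position: up/down = 1/1, 2/1, 1/3, 4/1, 1/5, 6/1, 6/7, 8/7, 8/9, 10/7, 10/11, 8/11, 6/11, 12/11.
The maximum over both is 12; one such subsequence is -2, 0, -4, 12, -4, 16, -2, 12, 10, 15, 11, 14.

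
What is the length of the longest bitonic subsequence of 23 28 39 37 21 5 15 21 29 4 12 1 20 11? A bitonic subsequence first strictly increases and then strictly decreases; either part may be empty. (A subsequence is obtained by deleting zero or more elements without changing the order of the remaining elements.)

Let inc[i] be the LIS ending at i and dec[i] the longest strictly decreasing subsequence starting at i. inc = [1, 2, 3, 3, 1, 1, 2, 3, 4, 1, 2, 1, 3, 2], dec = [5, 5, 6, 5, 4, 3, 3, 3, 3, 2, 2, 1, 2, 1].
max_i inc[i]+dec[i]−1 = 8, with one witness 23, 28, 39, 37, 21, 15, 12, 11.

8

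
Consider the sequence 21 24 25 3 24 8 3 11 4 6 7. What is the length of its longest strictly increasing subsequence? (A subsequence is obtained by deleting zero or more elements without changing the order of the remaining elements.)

One longest increasing subsequence is 3, 4, 6, 7 (positions 4,9,10,11), of length 4; no longer one exists.

4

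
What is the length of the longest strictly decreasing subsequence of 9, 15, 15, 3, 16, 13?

2

Let dp[i] be the longest decreasing subsequence ending at position i. Then dp = [1, 1, 1, 2, 1, 2].
The maximum is 2; one witness is 9, 3 at positions 1,4.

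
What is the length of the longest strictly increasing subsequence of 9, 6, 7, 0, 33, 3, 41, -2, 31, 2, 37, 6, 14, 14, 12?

4

Scanning left to right, the best length ending at each element is: 9→1, 6→1, 7→2, 0→1, 33→3, 3→2, 41→4, -2→1, 31→3, 2→2, 37→4, 6→3, 14→4, 14→4, 12→4.
So the longest increasing subsequence has length 4, e.g. 6, 7, 33, 41.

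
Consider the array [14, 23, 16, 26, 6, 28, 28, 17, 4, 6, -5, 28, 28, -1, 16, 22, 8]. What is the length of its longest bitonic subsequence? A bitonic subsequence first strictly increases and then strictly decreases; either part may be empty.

7

One longest bitonic subsequence is 14, 23, 26, 28, 17, 16, 8 (positions 1,2,4,6,8,15,17): it rises to 28 then falls. Length 7 is optimal.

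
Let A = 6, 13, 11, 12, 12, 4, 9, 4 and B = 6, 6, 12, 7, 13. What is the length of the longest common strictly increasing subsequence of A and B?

For each value that appears in both, track the longest common increasing run ending there.
The best achievable length is 2; one witness is 6, 12 (A-positions 1,4, B-positions 1,3).

2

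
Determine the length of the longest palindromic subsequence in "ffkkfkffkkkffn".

One longest palindromic subsequence is ffkkkffkkkff (positions 1,2,3,4,6,7,8,9,10,11,12,13); it reads the same forward and backward, and the interval DP gives dp[1][14] = 12.

12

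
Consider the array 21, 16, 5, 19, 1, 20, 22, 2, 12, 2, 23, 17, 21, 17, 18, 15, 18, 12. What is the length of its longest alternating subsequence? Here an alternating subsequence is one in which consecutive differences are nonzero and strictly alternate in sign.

16

Track the best alternating length ending on an up-step vs a down-step at each position: up/down = 1/1, 1/2, 1/2, 3/2, 1/4, 5/2, 5/1, 5/6, 7/6, 5/8, 9/1, 9/10, 11/10, 9/12, 13/12, 9/14, 15/12, 9/16.
The maximum over both is 16; one such subsequence is 21, 16, 19, 1, 20, 2, 12, 2, 23, 17, 21, 17, 18, 15, 18, 12.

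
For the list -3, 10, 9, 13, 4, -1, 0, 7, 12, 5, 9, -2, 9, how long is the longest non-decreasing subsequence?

Scanning left to right, the best length ending at each element is: -3→1, 10→2, 9→2, 13→3, 4→2, -1→2, 0→3, 7→4, 12→5, 5→4, 9→5, -2→2, 9→6.
So the longest non-decreasing subsequence has length 6, e.g. -3, -1, 0, 7, 9, 9.

6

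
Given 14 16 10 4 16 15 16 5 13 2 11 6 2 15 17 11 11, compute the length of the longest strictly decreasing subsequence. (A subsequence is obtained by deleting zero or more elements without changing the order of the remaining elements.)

6

Let dp[i] be the longest decreasing subsequence ending at position i. Then dp = [1, 1, 2, 3, 1, 2, 1, 3, 3, 4, 4, 5, 6, 2, 1, 4, 4].
The maximum is 6; one witness is 16, 15, 13, 11, 6, 2 at positions 2,6,9,11,12,13.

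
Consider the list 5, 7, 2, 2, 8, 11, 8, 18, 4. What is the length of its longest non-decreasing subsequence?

Scanning left to right, the best length ending at each element is: 5→1, 7→2, 2→1, 2→2, 8→3, 11→4, 8→4, 18→5, 4→3.
So the longest non-decreasing subsequence has length 5, e.g. 5, 7, 8, 11, 18.

5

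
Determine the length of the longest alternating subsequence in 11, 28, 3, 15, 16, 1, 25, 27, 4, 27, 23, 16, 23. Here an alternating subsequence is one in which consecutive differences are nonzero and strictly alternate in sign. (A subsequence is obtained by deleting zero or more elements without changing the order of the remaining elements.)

Track the best alternating length ending on an up-step vs a down-step at each position: up/down = 1/1, 2/1, 1/3, 4/3, 4/3, 1/5, 6/3, 6/3, 6/7, 8/3, 8/9, 8/9, 10/9.
The maximum over both is 10; one such subsequence is 11, 28, 3, 15, 1, 25, 4, 27, 16, 23.

10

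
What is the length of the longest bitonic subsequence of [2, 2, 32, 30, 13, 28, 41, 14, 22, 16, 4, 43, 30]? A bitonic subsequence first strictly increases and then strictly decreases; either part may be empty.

7

Let inc[i] be the LIS ending at i and dec[i] the longest strictly decreasing subsequence starting at i. inc = [1, 1, 2, 2, 2, 3, 4, 3, 4, 4, 2, 5, 5], dec = [1, 1, 6, 5, 2, 4, 4, 2, 3, 2, 1, 2, 1].
max_i inc[i]+dec[i]−1 = 7, with one witness 2, 32, 30, 28, 22, 16, 4.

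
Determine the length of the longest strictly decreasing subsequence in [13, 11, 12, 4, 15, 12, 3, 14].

Let dp[i] be the longest decreasing subsequence ending at position i. Then dp = [1, 2, 2, 3, 1, 2, 4, 2].
The maximum is 4; one witness is 13, 11, 4, 3 at positions 1,2,4,7.

4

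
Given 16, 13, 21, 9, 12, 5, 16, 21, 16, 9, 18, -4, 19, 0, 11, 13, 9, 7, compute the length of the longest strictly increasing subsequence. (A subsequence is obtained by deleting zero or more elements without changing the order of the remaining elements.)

5

Let dp[i] be the longest increasing subsequence ending at position i. Then dp = [1, 1, 2, 1, 2, 1, 3, 4, 3, 2, 4, 1, 5, 2, 3, 4, 3, 3].
The maximum is 5; one witness is 9, 12, 16, 18, 19 at positions 4,5,7,11,13.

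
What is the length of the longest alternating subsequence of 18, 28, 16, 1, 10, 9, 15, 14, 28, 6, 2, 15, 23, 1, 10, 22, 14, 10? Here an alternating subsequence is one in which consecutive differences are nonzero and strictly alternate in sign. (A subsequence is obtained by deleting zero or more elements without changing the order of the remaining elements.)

13

Track the best alternating length ending on an up-step vs a down-step at each position: up/down = 1/1, 2/1, 1/3, 1/3, 4/3, 4/5, 6/3, 6/7, 8/1, 4/9, 4/9, 10/9, 10/9, 1/11, 12/11, 12/11, 12/13, 12/13.
The maximum over both is 13; one such subsequence is 18, 28, 1, 10, 9, 15, 14, 28, 6, 15, 1, 22, 14.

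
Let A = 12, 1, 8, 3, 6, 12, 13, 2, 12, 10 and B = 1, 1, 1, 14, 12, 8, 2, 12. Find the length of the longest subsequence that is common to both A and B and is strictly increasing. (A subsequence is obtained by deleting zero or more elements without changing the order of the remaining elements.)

3

A longest common strictly increasing subsequence is 1, 8, 12 (length 3); it appears in order in both A and B, and no longer such subsequence exists.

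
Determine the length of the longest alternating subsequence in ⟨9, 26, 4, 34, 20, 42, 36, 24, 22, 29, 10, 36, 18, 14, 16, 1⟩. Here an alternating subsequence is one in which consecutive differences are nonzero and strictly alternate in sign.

Track the best alternating length ending on an up-step vs a down-step at each position: up/down = 1/1, 2/1, 1/3, 4/1, 4/5, 6/1, 6/7, 6/7, 6/7, 8/7, 4/9, 10/7, 10/11, 10/11, 12/11, 1/13.
The maximum over both is 13; one such subsequence is 9, 26, 4, 34, 20, 42, 24, 29, 10, 36, 14, 16, 1.

13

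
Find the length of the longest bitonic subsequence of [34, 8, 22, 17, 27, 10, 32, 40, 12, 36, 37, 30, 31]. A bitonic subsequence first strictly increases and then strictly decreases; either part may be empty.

Let inc[i] be the LIS ending at i and dec[i] the longest strictly decreasing subsequence starting at i. inc = [1, 1, 2, 2, 3, 2, 4, 5, 3, 5, 6, 4, 5], dec = [4, 1, 3, 2, 2, 1, 2, 3, 1, 2, 2, 1, 1].
max_i inc[i]+dec[i]−1 = 7, with one witness 8, 22, 27, 32, 40, 37, 31.

7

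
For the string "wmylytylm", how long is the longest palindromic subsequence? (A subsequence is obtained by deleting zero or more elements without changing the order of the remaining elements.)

7

One longest palindromic subsequence is mlytylm (positions 2,4,5,6,7,8,9); it reads the same forward and backward, and the interval DP gives dp[1][9] = 7.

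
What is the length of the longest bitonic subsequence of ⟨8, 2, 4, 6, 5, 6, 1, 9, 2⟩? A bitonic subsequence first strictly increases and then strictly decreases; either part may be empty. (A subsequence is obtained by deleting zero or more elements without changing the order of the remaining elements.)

Let inc[i] be the LIS ending at i and dec[i] the longest strictly decreasing subsequence starting at i. inc = [1, 1, 2, 3, 3, 4, 1, 5, 2], dec = [4, 2, 2, 3, 2, 2, 1, 2, 1].
max_i inc[i]+dec[i]−1 = 6, with one witness 2, 4, 5, 6, 9, 2.

6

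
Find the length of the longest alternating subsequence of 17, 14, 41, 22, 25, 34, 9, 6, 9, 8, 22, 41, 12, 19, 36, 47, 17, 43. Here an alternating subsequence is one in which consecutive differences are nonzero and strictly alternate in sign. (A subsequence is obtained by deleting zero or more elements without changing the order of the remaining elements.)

13

A longest alternating subsequence is 17, 14, 41, 22, 25, 6, 9, 8, 22, 12, 19, 17, 43 (positions 1,2,3,4,5,8,9,10,11,13,14,17,18); its 12 consecutive differences strictly alternate in sign, and length 13 is optimal.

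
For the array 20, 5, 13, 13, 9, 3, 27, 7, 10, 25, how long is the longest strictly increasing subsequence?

4

Scanning left to right, the best length ending at each element is: 20→1, 5→1, 13→2, 13→2, 9→2, 3→1, 27→3, 7→2, 10→3, 25→4.
So the longest increasing subsequence has length 4, e.g. 5, 9, 10, 25.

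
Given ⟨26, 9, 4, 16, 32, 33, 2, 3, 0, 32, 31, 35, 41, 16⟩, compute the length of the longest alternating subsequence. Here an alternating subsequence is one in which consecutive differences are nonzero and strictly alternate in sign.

10

A longest alternating subsequence is 26, 9, 16, 2, 3, 0, 32, 31, 35, 16 (positions 1,2,4,7,8,9,10,11,12,14); its 9 consecutive differences strictly alternate in sign, and length 10 is optimal.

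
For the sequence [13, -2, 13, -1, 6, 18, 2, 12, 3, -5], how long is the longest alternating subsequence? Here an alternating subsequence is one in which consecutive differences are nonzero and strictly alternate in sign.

8

A longest alternating subsequence is 13, -2, 13, -1, 6, 2, 12, 3 (positions 1,2,3,4,5,7,8,9); its 7 consecutive differences strictly alternate in sign, and length 8 is optimal.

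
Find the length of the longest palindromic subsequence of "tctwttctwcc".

Using dp[i][j] = 2 + dp[i+1][j−1] if the ends match, else max(dp[i+1][j], dp[i][j−1]):
dp[1][11] = 7. A witness is cwtctwc at positions 2,4,5,7,8,9,11.

7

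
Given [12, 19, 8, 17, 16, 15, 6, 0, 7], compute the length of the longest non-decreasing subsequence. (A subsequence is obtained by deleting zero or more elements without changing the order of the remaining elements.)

2

Let dp[i] be the longest non-decreasing subsequence ending at position i. Then dp = [1, 2, 1, 2, 2, 2, 1, 1, 2].
The maximum is 2; one witness is 12, 19 at positions 1,2.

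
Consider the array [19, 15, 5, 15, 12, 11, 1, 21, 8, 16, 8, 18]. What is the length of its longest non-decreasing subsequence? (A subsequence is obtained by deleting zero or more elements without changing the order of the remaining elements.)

4

One longest non-decreasing subsequence is 15, 15, 16, 18 (positions 2,4,10,12), of length 4; no longer one exists.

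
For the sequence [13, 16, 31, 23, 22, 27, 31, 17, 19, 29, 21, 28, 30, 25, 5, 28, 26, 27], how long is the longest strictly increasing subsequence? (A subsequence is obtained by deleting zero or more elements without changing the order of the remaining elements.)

One longest increasing subsequence is 13, 16, 17, 19, 21, 25, 26, 27 (positions 1,2,8,9,11,14,17,18), of length 8; no longer one exists.

8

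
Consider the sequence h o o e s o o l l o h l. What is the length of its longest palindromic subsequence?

7

One longest palindromic subsequence is hoooooh (positions 1,2,3,6,7,10,11); it reads the same forward and backward, and the interval DP gives dp[1][12] = 7.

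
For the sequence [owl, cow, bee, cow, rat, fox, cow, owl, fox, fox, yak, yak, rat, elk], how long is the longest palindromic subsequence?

One longest palindromic subsequence is rat fox fox fox rat (positions 5,6,9,10,13); it reads the same forward and backward, and the interval DP gives dp[1][14] = 5.

5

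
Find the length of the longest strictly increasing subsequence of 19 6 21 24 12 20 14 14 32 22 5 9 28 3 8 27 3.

5

One longest increasing subsequence is 6, 12, 20, 22, 28 (positions 2,5,6,10,13), of length 5; no longer one exists.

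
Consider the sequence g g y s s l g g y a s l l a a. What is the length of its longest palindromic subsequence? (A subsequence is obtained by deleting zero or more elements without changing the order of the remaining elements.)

One longest palindromic subsequence is ggssgg (positions 1,2,4,5,7,8); it reads the same forward and backward, and the interval DP gives dp[1][15] = 6.

6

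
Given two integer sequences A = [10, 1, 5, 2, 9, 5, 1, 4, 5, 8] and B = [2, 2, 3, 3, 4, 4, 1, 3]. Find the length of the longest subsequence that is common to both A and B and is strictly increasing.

A longest common strictly increasing subsequence is 2, 4 (length 2); it appears in order in both A and B, and no longer such subsequence exists.

2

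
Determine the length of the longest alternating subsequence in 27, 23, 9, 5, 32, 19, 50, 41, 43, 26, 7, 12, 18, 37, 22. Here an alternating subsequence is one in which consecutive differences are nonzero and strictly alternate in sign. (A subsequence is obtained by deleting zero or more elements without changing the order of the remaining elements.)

10

Track the best alternating length ending on an up-step vs a down-step at each position: up/down = 1/1, 1/2, 1/2, 1/2, 3/1, 3/4, 5/1, 5/6, 7/6, 5/8, 3/8, 9/8, 9/8, 9/8, 9/10.
The maximum over both is 10; one such subsequence is 27, 23, 32, 19, 50, 41, 43, 26, 37, 22.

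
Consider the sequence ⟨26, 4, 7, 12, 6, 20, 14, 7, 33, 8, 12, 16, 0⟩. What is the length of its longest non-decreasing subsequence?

Scanning left to right, the best length ending at each element is: 26→1, 4→1, 7→2, 12→3, 6→2, 20→4, 14→4, 7→3, 33→5, 8→4, 12→5, 16→6, 0→1.
So the longest non-decreasing subsequence has length 6, e.g. 4, 7, 7, 8, 12, 16.

6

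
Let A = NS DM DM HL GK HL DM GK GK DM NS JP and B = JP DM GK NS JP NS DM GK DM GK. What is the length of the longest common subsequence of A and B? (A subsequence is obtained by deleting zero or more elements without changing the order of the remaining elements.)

A longest common subsequence is NS, DM, GK, DM, GK (length 5); the LCS DP confirms no longer common subsequence exists.

5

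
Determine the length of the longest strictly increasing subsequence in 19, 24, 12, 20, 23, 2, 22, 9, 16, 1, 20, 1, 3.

4

Let dp[i] be the longest increasing subsequence ending at position i. Then dp = [1, 2, 1, 2, 3, 1, 3, 2, 3, 1, 4, 1, 2].
The maximum is 4; one witness is 2, 9, 16, 20 at positions 6,8,9,11.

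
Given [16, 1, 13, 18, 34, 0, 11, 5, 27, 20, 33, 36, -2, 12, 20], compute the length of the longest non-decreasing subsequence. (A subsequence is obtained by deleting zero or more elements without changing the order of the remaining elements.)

6

Scanning left to right, the best length ending at each element is: 16→1, 1→1, 13→2, 18→3, 34→4, 0→1, 11→2, 5→2, 27→4, 20→4, 33→5, 36→6, -2→1, 12→3, 20→5.
So the longest non-decreasing subsequence has length 6, e.g. 1, 13, 18, 27, 33, 36.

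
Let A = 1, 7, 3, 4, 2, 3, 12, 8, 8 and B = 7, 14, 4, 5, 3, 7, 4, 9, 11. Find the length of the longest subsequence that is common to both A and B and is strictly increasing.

2

For each value that appears in both, track the longest common increasing run ending there.
The best achievable length is 2; one witness is 3, 4 (A-positions 3,4, B-positions 5,7).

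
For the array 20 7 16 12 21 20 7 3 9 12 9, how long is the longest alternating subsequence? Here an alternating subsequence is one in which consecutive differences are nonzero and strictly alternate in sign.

A longest alternating subsequence is 20, 7, 16, 12, 21, 7, 12, 9 (positions 1,2,3,4,5,7,10,11); its 7 consecutive differences strictly alternate in sign, and length 8 is optimal.

8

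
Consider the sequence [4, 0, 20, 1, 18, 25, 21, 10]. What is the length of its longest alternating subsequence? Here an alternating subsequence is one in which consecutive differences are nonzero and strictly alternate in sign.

6

A longest alternating subsequence is 4, 0, 20, 1, 25, 21 (positions 1,2,3,4,6,7); its 5 consecutive differences strictly alternate in sign, and length 6 is optimal.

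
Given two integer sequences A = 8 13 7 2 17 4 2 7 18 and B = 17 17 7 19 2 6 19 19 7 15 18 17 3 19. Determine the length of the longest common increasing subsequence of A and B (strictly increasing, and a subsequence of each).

3

For each value that appears in both, track the longest common increasing run ending there.
The best achievable length is 3; one witness is 2, 7, 18 (A-positions 4,8,9, B-positions 5,9,11).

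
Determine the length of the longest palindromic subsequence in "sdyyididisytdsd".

Using dp[i][j] = 2 + dp[i+1][j−1] if the ends match, else max(dp[i+1][j], dp[i][j−1]):
dp[1][15] = 11. A witness is sdyididiyds at positions 1,2,4,5,6,7,8,9,11,13,14.

11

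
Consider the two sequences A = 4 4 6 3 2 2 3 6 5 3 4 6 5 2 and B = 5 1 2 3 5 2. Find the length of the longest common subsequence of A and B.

Backtracking the LCS table gives one alignment: 2 (A6,B3) → 3 (A10,B4) → 5 (A13,B5) → 2 (A14,B6).
So the longest common subsequence has length 4.

4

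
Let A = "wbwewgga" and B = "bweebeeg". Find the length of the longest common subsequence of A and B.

4

A longest common subsequence is wbeg (length 4); the LCS DP confirms no longer common subsequence exists.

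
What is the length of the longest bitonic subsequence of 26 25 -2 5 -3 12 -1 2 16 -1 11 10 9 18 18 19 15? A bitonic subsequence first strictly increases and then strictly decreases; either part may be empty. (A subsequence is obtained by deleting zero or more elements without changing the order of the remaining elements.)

One longest bitonic subsequence is -2, 5, 12, 16, 11, 10, 9 (positions 3,4,6,9,11,12,13): it rises to 16 then falls. Length 7 is optimal.

7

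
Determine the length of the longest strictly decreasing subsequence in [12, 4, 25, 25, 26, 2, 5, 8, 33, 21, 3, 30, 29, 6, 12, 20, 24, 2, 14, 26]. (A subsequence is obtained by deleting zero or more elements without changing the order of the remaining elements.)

5

Let dp[i] be the longest decreasing subsequence ending at position i. Then dp = [1, 2, 1, 1, 1, 3, 2, 2, 1, 2, 3, 2, 3, 4, 4, 4, 4, 5, 5, 4].
The maximum is 5; one witness is 33, 30, 29, 6, 2 at positions 9,12,13,14,18.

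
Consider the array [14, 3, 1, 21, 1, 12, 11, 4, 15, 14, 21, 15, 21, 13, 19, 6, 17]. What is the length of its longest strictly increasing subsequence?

5

Scanning left to right, the best length ending at each element is: 14→1, 3→1, 1→1, 21→2, 1→1, 12→2, 11→2, 4→2, 15→3, 14→3, 21→4, 15→4, 21→5, 13→3, 19→5, 6→3, 17→5.
So the longest increasing subsequence has length 5, e.g. 3, 12, 14, 15, 21.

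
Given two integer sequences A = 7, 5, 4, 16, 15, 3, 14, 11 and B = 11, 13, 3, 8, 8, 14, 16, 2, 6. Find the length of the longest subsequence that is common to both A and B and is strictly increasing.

A longest common strictly increasing subsequence is 3, 14 (length 2); it appears in order in both A and B, and no longer such subsequence exists.

2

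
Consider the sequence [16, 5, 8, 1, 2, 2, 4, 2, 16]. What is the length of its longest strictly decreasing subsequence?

4

One longest decreasing subsequence is 16, 5, 4, 2 (positions 1,2,7,8), of length 4; no longer one exists.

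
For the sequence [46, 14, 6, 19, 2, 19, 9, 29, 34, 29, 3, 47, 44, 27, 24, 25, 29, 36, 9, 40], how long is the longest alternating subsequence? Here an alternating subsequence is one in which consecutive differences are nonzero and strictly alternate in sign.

13

Track the best alternating length ending on an up-step vs a down-step at each position: up/down = 1/1, 1/2, 1/2, 3/2, 1/4, 5/2, 5/6, 7/2, 7/2, 7/8, 5/8, 9/1, 9/10, 9/10, 9/10, 11/10, 11/10, 11/10, 9/12, 13/10.
The maximum over both is 13; one such subsequence is 46, 14, 19, 2, 19, 9, 34, 29, 47, 24, 25, 9, 40.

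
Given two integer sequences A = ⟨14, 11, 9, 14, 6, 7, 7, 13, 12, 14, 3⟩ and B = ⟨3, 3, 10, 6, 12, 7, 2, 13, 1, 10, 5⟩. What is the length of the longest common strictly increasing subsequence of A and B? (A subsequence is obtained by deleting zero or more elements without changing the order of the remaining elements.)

A longest common strictly increasing subsequence is 6, 7, 13 (length 3); it appears in order in both A and B, and no longer such subsequence exists.

3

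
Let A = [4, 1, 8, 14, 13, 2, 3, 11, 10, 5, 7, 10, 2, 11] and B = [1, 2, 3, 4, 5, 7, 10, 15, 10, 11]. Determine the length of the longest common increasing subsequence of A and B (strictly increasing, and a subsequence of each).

For each value that appears in both, track the longest common increasing run ending there.
The best achievable length is 7; one witness is 1, 2, 3, 5, 7, 10, 11 (A-positions 2,6,7,10,11,12,14, B-positions 1,2,3,5,6,7,10).

7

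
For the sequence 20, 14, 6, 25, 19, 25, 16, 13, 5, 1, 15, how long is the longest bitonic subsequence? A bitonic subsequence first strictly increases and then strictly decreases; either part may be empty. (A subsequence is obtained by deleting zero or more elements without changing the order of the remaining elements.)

7

One longest bitonic subsequence is 20, 25, 19, 16, 13, 5, 1 (positions 1,4,5,7,8,9,10): it rises to 25 then falls. Length 7 is optimal.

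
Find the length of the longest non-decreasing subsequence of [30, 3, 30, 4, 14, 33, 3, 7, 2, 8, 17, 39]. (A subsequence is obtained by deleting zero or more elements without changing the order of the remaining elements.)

Scanning left to right, the best length ending at each element is: 30→1, 3→1, 30→2, 4→2, 14→3, 33→4, 3→2, 7→3, 2→1, 8→4, 17→5, 39→6.
So the longest non-decreasing subsequence has length 6, e.g. 3, 4, 7, 8, 17, 39.

6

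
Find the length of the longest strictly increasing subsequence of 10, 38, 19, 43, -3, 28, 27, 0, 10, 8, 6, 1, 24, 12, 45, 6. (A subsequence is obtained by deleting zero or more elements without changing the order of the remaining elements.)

5

Let dp[i] be the longest increasing subsequence ending at position i. Then dp = [1, 2, 2, 3, 1, 3, 3, 2, 3, 3, 3, 3, 4, 4, 5, 4].
The maximum is 5; one witness is -3, 0, 10, 24, 45 at positions 5,8,9,13,15.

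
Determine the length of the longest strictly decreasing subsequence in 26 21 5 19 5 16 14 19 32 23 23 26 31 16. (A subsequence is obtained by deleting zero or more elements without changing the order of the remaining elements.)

5

Let dp[i] be the longest decreasing subsequence ending at position i. Then dp = [1, 2, 3, 3, 4, 4, 5, 3, 1, 2, 2, 2, 2, 4].
The maximum is 5; one witness is 26, 21, 19, 16, 14 at positions 1,2,4,6,7.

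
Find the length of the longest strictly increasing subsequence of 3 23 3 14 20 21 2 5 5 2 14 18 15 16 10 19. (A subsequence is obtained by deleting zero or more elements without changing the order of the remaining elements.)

6

Let dp[i] be the longest increasing subsequence ending at position i. Then dp = [1, 2, 1, 2, 3, 4, 1, 2, 2, 1, 3, 4, 4, 5, 3, 6].
The maximum is 6; one witness is 3, 5, 14, 15, 16, 19 at positions 1,8,11,13,14,16.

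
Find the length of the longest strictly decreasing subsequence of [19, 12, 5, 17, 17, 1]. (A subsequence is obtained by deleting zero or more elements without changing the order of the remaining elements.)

Scanning left to right, the best length ending at each element is: 19→1, 12→2, 5→3, 17→2, 17→2, 1→4.
So the longest decreasing subsequence has length 4, e.g. 19, 12, 5, 1.

4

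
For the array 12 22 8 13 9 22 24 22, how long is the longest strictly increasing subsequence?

4

Scanning left to right, the best length ending at each element is: 12→1, 22→2, 8→1, 13→2, 9→2, 22→3, 24→4, 22→3.
So the longest increasing subsequence has length 4, e.g. 12, 13, 22, 24.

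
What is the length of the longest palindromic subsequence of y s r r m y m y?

Using dp[i][j] = 2 + dp[i+1][j−1] if the ends match, else max(dp[i+1][j], dp[i][j−1]):
dp[1][8] = 5. A witness is ymymy at positions 1,5,6,7,8.

5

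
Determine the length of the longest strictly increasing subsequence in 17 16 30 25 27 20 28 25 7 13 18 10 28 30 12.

5

One longest increasing subsequence is 17, 25, 27, 28, 30 (positions 1,4,5,7,14), of length 5; no longer one exists.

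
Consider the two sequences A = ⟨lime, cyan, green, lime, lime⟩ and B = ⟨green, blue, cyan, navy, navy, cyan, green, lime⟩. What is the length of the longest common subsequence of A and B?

3

A longest common subsequence is cyan, green, lime (length 3); the LCS DP confirms no longer common subsequence exists.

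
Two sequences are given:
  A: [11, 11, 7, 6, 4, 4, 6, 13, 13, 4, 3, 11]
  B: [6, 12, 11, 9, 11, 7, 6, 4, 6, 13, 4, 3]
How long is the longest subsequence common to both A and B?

9

A longest common subsequence is 11, 11, 7, 6, 4, 6, 13, 4, 3 (length 9); the LCS DP confirms no longer common subsequence exists.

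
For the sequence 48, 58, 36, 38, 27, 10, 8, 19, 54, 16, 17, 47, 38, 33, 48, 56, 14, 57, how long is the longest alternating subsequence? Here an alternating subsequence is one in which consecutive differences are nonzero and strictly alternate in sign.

12

A longest alternating subsequence is 48, 58, 36, 38, 10, 19, 16, 47, 38, 48, 14, 57 (positions 1,2,3,4,6,8,10,12,13,15,17,18); its 11 consecutive differences strictly alternate in sign, and length 12 is optimal.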